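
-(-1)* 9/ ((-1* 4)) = -9/ 4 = -2.25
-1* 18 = -18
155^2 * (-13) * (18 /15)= -374790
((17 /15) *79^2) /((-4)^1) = -106097 /60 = -1768.28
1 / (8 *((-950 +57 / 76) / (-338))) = 169 / 3797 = 0.04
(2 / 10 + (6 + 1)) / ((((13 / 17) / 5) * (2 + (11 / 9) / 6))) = 21.36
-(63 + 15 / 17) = -1086 / 17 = -63.88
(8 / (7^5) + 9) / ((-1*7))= -151271 / 117649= -1.29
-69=-69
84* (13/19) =1092/19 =57.47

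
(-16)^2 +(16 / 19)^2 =92672 / 361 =256.71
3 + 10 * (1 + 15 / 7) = 241 / 7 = 34.43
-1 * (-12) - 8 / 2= 8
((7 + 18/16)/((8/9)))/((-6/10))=-975/64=-15.23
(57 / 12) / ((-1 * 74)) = -19 / 296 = -0.06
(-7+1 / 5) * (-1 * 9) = 306 / 5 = 61.20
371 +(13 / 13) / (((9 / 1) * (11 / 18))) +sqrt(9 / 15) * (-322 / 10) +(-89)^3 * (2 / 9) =-15472571 / 99 - 161 * sqrt(15) / 25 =-156313.54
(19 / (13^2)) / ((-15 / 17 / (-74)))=23902 / 2535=9.43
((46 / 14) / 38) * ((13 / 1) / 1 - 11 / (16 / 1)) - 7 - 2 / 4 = -27389 / 4256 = -6.44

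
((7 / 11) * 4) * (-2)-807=-8933 / 11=-812.09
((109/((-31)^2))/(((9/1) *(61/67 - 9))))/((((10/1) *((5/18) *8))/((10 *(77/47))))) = -562331/489610280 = -0.00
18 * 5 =90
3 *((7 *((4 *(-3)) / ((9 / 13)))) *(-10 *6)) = 21840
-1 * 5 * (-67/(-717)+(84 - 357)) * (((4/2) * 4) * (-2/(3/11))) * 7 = -1205351840/2151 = -560368.13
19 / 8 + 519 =4171 / 8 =521.38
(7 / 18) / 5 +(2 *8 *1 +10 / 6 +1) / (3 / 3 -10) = -539 / 270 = -2.00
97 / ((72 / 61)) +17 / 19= 113647 / 1368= 83.08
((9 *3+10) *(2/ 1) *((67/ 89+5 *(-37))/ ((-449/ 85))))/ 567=11460380/ 2517543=4.55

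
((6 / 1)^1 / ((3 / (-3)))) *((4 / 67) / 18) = -4 / 201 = -0.02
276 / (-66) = -46 / 11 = -4.18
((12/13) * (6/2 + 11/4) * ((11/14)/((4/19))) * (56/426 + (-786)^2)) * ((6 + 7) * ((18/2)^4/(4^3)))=259387453264797/15904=16309573268.66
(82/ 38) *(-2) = -82/ 19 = -4.32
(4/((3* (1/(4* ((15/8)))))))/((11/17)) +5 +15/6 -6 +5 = 483/22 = 21.95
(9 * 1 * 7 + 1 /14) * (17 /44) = 15011 /616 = 24.37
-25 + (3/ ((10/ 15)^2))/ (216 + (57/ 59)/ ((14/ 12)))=-993761/ 39800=-24.97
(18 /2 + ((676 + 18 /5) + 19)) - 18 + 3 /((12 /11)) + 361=21067 /20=1053.35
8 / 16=1 / 2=0.50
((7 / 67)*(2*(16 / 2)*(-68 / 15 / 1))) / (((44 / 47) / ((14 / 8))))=-156604 / 11055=-14.17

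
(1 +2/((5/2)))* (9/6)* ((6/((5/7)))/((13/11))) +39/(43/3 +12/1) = 530748/25675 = 20.67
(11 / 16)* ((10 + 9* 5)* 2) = 605 / 8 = 75.62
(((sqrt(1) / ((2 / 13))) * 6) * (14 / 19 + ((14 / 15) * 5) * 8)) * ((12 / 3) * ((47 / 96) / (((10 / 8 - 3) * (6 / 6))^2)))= 378820 / 399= 949.42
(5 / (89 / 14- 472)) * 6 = -140 / 2173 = -0.06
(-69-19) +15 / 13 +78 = -115 / 13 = -8.85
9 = 9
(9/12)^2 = 9/16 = 0.56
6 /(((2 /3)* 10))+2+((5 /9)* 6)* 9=329 /10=32.90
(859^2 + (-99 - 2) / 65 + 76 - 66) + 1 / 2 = 95925693 / 130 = 737889.95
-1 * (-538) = 538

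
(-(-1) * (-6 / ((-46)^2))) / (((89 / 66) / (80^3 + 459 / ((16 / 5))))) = -811235205 / 753296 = -1076.91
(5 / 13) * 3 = 15 / 13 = 1.15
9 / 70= 0.13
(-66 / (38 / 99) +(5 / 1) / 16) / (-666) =0.26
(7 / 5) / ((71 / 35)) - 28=-1939 / 71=-27.31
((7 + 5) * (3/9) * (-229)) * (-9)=8244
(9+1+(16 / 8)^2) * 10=140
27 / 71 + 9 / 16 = 1071 / 1136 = 0.94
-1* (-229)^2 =-52441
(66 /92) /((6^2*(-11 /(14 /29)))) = -7 /8004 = -0.00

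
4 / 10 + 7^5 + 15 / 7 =588334 / 35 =16809.54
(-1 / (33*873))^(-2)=829958481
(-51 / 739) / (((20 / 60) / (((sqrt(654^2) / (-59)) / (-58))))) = -50031 / 1264429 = -0.04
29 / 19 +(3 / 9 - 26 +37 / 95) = -6769 / 285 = -23.75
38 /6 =19 /3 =6.33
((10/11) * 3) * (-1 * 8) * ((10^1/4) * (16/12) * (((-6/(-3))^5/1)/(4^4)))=-100/11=-9.09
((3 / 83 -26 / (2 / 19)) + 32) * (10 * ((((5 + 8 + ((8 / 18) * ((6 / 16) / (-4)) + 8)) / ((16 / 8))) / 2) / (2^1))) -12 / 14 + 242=-150329213 / 27888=-5390.46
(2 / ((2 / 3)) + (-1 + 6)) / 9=8 / 9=0.89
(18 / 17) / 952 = 9 / 8092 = 0.00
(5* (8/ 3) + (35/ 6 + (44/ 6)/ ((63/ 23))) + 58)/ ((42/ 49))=30181/ 324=93.15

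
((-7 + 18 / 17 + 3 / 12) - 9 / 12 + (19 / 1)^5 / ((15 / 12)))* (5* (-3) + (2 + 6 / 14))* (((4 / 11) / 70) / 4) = -673496738 / 20825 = -32340.78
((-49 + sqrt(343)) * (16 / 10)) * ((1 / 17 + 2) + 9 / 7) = -22288 / 85 + 3184 * sqrt(7) / 85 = -163.11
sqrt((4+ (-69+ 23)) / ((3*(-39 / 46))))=2*sqrt(6279) / 39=4.06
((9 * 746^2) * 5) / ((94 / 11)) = 137737710 / 47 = 2930589.57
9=9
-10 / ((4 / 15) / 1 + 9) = -150 / 139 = -1.08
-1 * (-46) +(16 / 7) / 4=326 / 7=46.57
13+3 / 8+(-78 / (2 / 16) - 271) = -7053 / 8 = -881.62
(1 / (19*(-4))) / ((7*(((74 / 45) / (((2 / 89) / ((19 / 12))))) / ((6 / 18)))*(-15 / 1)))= 3 / 8321411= 0.00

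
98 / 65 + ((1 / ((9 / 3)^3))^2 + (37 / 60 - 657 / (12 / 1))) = -2493601 / 47385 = -52.62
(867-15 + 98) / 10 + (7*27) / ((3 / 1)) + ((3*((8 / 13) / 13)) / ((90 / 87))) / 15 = 158.01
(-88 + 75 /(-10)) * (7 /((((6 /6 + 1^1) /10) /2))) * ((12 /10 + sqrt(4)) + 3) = -41447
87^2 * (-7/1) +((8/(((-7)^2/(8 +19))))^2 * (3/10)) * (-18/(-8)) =-635903451/12005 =-52969.88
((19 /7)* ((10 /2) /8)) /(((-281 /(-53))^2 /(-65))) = -17345575 /4421816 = -3.92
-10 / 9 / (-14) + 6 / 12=73 / 126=0.58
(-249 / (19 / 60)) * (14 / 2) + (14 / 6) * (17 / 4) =-1252699 / 228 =-5494.29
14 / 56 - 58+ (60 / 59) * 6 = -12189 / 236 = -51.65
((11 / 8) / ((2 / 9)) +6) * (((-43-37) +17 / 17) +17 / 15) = -949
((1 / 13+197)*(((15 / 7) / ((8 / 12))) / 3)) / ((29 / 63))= 172935 / 377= 458.71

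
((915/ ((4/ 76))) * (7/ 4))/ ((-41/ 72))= -2190510/ 41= -53427.07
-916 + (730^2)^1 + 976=532960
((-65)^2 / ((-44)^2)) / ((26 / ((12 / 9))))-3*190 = -1654955 / 2904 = -569.89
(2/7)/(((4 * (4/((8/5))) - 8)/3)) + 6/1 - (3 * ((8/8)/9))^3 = 1208/189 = 6.39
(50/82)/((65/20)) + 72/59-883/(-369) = 1075745/283023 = 3.80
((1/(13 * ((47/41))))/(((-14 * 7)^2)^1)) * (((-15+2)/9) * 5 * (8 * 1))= -410/1015623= -0.00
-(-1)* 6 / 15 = 2 / 5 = 0.40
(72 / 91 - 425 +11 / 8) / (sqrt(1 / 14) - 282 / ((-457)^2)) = -13426594309558223 *sqrt(14) / 31753024186520 - 9064682127507 / 1134036578090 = -1590.13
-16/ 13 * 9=-144/ 13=-11.08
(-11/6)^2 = 121/36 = 3.36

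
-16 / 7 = -2.29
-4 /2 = -2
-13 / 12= -1.08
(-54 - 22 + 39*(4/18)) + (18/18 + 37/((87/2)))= -1899/29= -65.48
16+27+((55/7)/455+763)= 513433/637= 806.02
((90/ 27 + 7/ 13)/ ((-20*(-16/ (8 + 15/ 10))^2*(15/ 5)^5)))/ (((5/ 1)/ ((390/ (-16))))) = 54511/ 39813120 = 0.00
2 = 2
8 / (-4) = -2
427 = 427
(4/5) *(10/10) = 4/5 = 0.80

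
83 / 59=1.41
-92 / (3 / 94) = -8648 / 3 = -2882.67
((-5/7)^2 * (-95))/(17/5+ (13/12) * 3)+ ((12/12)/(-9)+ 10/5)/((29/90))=-14190/9947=-1.43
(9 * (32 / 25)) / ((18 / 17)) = 272 / 25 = 10.88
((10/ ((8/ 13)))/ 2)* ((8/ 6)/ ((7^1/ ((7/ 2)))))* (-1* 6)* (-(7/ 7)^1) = 65/ 2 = 32.50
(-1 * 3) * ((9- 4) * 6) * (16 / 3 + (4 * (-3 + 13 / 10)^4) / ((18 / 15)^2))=-102721 / 40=-2568.02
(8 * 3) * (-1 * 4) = -96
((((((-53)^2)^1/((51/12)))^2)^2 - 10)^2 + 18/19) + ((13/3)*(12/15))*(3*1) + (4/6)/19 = 72400023005953801447645248153892864/1988090870685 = 36416858038791885650112.57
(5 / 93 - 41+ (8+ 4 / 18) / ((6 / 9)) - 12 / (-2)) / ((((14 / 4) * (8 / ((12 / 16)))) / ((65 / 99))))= -45565 / 114576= -0.40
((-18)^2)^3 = 34012224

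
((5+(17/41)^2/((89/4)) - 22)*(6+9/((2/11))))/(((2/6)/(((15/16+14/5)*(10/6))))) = -84372976233/4787488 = -17623.64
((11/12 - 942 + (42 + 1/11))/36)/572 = -118667/2718144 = -0.04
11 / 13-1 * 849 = -11026 / 13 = -848.15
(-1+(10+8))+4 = 21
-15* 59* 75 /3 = -22125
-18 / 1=-18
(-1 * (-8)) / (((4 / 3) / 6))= 36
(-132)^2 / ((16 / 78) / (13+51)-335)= -5436288 / 104519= -52.01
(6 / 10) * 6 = 18 / 5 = 3.60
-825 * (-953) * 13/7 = 10220925/7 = 1460132.14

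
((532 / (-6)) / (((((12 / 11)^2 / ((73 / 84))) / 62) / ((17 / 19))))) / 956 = -4654991 / 1238976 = -3.76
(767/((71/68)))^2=2720248336/5041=539624.74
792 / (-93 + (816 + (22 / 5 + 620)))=3960 / 6737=0.59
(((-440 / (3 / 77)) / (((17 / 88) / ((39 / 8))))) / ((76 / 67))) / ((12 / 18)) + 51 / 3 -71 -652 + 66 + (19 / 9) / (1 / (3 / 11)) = -4023793588 / 10659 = -377501.98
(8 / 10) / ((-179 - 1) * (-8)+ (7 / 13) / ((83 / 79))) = 4316 / 7771565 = 0.00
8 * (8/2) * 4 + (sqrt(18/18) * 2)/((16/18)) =521/4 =130.25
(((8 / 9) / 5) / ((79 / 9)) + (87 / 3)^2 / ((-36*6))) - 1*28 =-2719427 / 85320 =-31.87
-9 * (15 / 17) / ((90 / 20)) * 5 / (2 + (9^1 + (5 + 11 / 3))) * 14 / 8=-0.79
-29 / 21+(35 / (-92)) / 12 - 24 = -65463 / 2576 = -25.41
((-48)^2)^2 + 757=5309173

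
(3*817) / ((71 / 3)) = 7353 / 71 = 103.56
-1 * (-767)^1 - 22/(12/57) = 1325/2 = 662.50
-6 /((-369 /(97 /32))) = 97 /1968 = 0.05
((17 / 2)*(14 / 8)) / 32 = 119 / 256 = 0.46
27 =27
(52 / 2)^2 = 676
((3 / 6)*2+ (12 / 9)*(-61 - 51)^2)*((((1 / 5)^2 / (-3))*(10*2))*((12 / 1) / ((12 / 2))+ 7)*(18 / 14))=-1806444 / 35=-51612.69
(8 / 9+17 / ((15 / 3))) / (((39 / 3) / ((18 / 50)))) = 193 / 1625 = 0.12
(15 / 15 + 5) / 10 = 3 / 5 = 0.60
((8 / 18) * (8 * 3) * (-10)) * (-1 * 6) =640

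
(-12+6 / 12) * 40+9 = -451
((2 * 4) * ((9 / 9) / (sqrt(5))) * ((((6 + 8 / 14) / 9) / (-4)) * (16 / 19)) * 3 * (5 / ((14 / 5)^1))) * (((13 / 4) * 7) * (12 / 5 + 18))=-81328 * sqrt(5) / 133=-1367.33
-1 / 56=-0.02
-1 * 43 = -43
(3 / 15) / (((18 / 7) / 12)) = 14 / 15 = 0.93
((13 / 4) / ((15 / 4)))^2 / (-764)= -169 / 171900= -0.00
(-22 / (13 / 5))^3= -1331000 / 2197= -605.83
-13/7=-1.86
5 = 5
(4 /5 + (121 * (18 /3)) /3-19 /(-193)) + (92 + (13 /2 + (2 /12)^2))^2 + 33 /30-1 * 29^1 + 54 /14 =86902033667 /8754480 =9926.58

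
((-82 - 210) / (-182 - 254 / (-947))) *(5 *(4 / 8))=69131 / 17210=4.02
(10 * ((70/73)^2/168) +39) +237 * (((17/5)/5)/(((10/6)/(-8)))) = -1467832952/1998375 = -734.51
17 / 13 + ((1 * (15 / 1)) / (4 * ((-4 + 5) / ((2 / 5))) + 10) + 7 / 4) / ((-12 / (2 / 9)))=1771 / 1404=1.26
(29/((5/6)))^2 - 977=234.04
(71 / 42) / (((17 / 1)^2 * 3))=71 / 36414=0.00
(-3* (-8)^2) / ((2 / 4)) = -384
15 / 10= 3 / 2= 1.50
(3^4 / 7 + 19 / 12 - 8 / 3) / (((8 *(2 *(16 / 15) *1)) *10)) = 881 / 14336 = 0.06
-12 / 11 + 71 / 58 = 85 / 638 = 0.13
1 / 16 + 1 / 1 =1.06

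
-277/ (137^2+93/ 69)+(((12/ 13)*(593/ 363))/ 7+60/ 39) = 1181026705/ 679092414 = 1.74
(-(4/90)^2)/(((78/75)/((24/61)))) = -16/21411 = -0.00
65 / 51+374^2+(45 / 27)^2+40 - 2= 21407462 / 153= 139918.05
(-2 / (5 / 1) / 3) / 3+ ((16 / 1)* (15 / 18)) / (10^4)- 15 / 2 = -7.54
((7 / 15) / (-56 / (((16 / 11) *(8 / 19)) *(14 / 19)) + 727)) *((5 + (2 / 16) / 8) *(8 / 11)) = 2996 / 1061115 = 0.00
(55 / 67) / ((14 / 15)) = 825 / 938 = 0.88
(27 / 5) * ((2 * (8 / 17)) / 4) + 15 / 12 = 857 / 340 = 2.52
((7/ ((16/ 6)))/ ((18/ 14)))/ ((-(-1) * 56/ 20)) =35/ 48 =0.73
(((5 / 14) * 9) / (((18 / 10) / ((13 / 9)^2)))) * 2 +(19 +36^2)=749830 / 567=1322.45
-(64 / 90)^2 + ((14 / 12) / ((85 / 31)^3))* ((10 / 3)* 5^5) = 5860072213 / 9948825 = 589.02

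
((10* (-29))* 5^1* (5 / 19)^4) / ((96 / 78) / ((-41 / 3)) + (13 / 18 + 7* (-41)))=0.02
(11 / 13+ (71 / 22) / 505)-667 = -96211677 / 144430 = -666.15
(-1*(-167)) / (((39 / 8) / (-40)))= -1370.26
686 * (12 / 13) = 8232 / 13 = 633.23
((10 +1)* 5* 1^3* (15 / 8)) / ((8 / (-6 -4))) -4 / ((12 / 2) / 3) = -4189 / 32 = -130.91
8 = 8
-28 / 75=-0.37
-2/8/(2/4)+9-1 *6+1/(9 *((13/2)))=589/234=2.52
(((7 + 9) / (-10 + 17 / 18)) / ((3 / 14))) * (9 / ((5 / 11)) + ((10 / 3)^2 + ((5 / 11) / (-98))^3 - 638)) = 273785893437704 / 54694936065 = 5005.69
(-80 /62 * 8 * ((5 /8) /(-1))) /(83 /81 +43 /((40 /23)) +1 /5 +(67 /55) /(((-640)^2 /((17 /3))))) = 364953600000 /1467918111743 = 0.25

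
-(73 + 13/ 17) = -73.76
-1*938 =-938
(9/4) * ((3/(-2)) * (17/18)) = -51/16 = -3.19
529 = 529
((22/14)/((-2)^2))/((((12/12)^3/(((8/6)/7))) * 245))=11/36015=0.00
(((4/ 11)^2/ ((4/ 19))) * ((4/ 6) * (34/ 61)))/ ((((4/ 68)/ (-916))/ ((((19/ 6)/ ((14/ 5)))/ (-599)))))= 1911307280/ 278536797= 6.86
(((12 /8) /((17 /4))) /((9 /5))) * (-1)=-10 /51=-0.20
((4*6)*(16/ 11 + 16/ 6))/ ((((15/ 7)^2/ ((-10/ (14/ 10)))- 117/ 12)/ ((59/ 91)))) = -256768/ 41613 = -6.17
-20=-20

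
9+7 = 16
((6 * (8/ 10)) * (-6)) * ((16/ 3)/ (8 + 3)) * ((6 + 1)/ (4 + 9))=-7.52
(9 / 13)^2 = 81 / 169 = 0.48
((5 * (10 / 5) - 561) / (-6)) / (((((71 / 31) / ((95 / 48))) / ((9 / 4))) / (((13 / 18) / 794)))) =21095035 / 129885696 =0.16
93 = 93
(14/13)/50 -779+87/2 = -478061/650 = -735.48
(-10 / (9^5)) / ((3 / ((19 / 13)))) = -190 / 2302911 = -0.00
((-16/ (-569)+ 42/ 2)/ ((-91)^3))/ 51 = -11965/ 21867876849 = -0.00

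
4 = 4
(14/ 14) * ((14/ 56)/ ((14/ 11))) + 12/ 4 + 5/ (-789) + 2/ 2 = 185135/ 44184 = 4.19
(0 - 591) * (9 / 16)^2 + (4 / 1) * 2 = -45823 / 256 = -179.00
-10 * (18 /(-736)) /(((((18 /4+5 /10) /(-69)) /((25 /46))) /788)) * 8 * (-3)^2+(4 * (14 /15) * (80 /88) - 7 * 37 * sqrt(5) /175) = -78984574 /759 - 37 * sqrt(5) /25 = -104067.31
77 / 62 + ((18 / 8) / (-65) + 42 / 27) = 200419 / 72540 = 2.76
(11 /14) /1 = 11 /14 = 0.79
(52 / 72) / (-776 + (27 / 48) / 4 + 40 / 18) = -416 / 445615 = -0.00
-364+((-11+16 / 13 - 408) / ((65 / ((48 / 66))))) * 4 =-3557172 / 9295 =-382.70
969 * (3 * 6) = 17442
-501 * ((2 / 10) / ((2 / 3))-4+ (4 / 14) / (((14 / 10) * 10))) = 903303 / 490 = 1843.48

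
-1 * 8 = -8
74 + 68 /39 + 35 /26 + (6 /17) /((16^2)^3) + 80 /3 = 577056538741 /5561647104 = 103.76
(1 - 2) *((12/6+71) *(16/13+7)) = -7811/13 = -600.85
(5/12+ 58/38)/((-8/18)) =-1329/304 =-4.37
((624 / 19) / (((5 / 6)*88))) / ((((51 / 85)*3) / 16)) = 832 / 209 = 3.98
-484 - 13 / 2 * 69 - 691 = -3247 / 2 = -1623.50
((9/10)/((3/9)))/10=27/100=0.27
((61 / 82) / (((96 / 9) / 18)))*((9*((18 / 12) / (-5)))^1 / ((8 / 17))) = -755973 / 104960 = -7.20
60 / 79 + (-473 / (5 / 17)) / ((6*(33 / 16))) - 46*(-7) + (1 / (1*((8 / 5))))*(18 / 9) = 2759447 / 14220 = 194.05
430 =430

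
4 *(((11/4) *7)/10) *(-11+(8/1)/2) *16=-4312/5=-862.40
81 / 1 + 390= 471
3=3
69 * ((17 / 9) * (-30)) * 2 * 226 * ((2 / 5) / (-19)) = 706928 / 19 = 37206.74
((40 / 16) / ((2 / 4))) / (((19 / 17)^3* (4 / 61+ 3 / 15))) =7492325 / 555579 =13.49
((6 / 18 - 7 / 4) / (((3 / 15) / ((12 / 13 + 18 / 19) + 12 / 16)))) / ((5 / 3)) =-11.14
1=1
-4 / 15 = -0.27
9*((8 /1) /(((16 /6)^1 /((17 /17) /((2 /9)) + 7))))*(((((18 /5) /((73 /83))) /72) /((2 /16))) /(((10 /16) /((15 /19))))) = 1237032 /6935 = 178.38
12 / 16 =3 / 4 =0.75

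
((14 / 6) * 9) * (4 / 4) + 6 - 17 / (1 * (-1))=44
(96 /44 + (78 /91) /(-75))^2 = 17455684 /3705625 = 4.71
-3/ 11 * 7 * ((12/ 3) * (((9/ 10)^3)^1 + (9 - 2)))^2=-1254486261/ 687500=-1824.71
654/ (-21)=-218/ 7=-31.14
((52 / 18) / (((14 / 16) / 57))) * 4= 15808 / 21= 752.76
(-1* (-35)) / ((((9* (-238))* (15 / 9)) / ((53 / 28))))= -0.02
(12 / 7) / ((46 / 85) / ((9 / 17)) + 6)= 135 / 553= 0.24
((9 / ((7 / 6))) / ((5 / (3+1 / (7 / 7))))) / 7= 216 / 245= 0.88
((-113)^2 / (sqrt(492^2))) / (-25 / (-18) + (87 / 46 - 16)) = -881061 / 431812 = -2.04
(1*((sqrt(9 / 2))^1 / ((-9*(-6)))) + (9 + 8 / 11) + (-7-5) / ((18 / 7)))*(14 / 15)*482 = 1687*sqrt(2) / 135 + 1126916 / 495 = 2294.27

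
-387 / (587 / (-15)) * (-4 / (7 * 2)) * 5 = -58050 / 4109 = -14.13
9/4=2.25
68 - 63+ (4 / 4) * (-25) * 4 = -95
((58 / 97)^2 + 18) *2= 345452 / 9409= 36.72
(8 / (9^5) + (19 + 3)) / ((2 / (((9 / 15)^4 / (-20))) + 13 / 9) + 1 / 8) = -10392688 / 145058607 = -0.07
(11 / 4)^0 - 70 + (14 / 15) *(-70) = -403 / 3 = -134.33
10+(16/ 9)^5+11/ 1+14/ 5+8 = 14631671/ 295245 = 49.56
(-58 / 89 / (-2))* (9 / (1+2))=87 / 89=0.98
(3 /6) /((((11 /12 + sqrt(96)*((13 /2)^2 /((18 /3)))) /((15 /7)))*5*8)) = -99 /19189604 + 1521*sqrt(6) /9594802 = 0.00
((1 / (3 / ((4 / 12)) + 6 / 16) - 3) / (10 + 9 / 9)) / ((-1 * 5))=217 / 4125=0.05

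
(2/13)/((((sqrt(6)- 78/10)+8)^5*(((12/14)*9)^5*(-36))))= 5987546271875/7890708476276543496384- 6303938046875*sqrt(6)/7890708476276543496384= -0.00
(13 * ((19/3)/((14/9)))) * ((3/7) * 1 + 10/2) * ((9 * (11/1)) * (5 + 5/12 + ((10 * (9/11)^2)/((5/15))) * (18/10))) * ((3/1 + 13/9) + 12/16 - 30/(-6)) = 103947842843/8624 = 12053321.29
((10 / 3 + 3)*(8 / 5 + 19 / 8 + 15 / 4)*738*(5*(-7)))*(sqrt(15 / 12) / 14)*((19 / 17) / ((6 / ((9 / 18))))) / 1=-4573509*sqrt(5) / 1088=-9399.52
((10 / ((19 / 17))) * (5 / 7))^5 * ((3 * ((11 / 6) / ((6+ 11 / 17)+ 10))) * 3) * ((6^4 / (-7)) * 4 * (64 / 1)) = -41292622039680000000000 / 82440891664033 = -500875490.38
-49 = -49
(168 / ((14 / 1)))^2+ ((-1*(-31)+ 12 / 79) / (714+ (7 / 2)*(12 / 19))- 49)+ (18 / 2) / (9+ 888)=30553489997 / 321434568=95.05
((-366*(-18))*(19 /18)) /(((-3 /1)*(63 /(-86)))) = 199348 /63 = 3164.25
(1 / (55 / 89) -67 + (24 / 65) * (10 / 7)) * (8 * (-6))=15580608 / 5005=3113.01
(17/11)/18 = 17/198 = 0.09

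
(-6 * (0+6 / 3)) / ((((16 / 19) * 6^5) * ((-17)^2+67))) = -19 / 3691008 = -0.00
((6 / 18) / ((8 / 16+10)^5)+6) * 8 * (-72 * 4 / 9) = -18819545600 / 12252303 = -1536.00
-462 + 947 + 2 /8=485.25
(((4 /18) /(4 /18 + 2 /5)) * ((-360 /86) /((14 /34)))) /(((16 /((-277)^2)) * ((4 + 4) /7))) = -293488425 /19264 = -15235.07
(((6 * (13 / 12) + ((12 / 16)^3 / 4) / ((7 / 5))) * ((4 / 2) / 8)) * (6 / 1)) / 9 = 11783 / 10752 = 1.10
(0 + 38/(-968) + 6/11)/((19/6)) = 735/4598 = 0.16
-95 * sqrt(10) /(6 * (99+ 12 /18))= -95 * sqrt(10) /598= -0.50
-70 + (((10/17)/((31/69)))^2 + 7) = -17020827/277729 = -61.29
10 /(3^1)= 10 /3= 3.33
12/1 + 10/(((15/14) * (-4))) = 29/3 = 9.67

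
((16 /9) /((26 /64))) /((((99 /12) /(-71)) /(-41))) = 5961728 /3861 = 1544.09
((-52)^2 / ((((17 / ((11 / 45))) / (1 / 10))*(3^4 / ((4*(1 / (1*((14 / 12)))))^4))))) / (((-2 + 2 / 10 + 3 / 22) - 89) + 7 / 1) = -0.08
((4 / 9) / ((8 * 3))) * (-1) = -1 / 54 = -0.02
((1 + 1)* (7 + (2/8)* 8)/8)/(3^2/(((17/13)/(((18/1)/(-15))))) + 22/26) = -9945/32764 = -0.30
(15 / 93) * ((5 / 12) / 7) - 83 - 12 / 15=-1090951 / 13020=-83.79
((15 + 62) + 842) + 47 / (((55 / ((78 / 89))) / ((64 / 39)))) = 4504521 / 4895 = 920.23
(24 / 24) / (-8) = -1 / 8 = -0.12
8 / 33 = 0.24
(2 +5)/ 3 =7/ 3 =2.33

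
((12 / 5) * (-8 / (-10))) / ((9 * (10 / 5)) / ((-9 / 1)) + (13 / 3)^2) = 432 / 3775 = 0.11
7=7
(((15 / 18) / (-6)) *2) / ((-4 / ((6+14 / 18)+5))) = 265 / 324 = 0.82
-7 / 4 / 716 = -7 / 2864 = -0.00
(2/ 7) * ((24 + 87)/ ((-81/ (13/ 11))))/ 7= -962/ 14553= -0.07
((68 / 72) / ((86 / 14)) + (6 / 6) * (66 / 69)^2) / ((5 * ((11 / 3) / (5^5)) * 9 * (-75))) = -10939175 / 40535154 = -0.27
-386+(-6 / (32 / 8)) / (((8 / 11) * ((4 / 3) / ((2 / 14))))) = -173027 / 448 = -386.22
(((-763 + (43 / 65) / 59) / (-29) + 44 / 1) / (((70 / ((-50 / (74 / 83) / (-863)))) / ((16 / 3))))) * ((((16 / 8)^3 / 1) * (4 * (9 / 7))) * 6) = 2990685662208 / 34801820417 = 85.93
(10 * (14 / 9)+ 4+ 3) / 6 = 203 / 54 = 3.76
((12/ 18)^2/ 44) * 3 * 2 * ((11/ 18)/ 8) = 1/ 216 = 0.00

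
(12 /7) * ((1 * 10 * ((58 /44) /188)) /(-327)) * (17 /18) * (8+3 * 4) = -24650 /3550239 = -0.01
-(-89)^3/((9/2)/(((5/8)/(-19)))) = -3524845/684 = -5153.28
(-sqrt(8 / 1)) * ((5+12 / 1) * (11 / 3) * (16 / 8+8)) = -3740 * sqrt(2) / 3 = -1763.05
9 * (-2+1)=-9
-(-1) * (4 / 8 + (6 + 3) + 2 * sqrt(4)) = 27 / 2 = 13.50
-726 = -726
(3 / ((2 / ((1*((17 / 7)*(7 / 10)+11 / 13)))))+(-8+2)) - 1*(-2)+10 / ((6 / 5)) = 6359 / 780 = 8.15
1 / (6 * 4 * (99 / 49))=49 / 2376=0.02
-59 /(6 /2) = -59 /3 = -19.67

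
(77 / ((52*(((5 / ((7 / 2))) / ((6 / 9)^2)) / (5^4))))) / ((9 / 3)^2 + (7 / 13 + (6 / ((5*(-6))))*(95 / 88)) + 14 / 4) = 22.45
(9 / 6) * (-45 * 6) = -405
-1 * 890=-890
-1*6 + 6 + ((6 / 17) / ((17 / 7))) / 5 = 42 / 1445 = 0.03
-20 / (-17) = 20 / 17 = 1.18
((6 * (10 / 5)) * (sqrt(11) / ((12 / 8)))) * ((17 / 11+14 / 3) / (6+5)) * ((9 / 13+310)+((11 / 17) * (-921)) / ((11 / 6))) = -5207000 * sqrt(11) / 80223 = -215.27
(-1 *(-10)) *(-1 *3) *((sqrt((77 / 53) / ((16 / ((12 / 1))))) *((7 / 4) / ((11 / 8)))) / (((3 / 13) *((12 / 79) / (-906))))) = 5427695 *sqrt(12243) / 583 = 1030127.08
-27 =-27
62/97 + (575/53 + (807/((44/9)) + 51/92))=460726371/2601346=177.11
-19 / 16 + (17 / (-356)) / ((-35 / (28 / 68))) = -1.19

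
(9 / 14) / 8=9 / 112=0.08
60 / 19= 3.16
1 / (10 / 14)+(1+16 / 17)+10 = 1134 / 85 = 13.34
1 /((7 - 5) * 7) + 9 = 127 /14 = 9.07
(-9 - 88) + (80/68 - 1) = -1646/17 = -96.82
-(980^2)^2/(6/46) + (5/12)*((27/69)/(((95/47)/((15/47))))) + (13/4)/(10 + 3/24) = -1001238016625230907/141588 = -7071489226666.32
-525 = -525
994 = 994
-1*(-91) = 91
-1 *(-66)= 66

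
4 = 4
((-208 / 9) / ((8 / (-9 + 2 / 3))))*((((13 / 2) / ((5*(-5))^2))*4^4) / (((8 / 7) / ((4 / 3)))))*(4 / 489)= 605696 / 990225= 0.61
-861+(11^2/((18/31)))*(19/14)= -145703/252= -578.19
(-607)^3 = -223648543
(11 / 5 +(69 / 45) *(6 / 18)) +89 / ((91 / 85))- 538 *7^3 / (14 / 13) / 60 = -45373261 / 16380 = -2770.04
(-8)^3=-512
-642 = -642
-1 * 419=-419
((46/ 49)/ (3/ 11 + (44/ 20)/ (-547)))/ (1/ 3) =10.48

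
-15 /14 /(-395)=3 /1106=0.00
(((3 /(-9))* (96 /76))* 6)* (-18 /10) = 432 /95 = 4.55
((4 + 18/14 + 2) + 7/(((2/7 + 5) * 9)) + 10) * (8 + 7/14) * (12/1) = 1381624/777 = 1778.15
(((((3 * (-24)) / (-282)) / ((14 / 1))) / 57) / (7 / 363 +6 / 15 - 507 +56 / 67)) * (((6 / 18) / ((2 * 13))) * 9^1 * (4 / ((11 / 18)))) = -596970 / 1249441134851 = -0.00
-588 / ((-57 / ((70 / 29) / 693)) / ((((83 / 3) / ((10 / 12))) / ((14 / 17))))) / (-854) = -5644 / 3327489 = -0.00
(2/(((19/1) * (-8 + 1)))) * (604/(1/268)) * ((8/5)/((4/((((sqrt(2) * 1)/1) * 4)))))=-2589952 * sqrt(2)/665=-5507.89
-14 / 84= -1 / 6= -0.17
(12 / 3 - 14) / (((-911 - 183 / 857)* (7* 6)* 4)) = 857 / 13119288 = 0.00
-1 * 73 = -73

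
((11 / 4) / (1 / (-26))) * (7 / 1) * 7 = -7007 / 2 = -3503.50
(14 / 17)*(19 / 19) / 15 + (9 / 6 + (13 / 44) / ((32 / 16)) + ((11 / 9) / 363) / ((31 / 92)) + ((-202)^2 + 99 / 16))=40811.90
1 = 1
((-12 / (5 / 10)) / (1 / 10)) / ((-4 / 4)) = 240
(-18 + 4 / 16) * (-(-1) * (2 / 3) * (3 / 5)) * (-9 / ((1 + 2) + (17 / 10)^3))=63900 / 7913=8.08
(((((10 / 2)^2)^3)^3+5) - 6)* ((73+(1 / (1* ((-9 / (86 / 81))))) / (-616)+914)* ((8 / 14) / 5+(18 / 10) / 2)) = 39697404934605278759 / 10395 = 3818894173603201.42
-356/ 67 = -5.31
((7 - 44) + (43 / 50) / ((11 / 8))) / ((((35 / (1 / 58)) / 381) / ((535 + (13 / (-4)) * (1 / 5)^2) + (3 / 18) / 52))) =-757149072313 / 207350000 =-3651.55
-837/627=-279/209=-1.33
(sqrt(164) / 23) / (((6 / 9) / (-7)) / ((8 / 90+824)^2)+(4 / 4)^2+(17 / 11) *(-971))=-0.00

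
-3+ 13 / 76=-215 / 76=-2.83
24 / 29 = 0.83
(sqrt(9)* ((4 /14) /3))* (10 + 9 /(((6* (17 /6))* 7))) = 2398 /833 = 2.88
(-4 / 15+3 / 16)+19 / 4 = 1121 / 240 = 4.67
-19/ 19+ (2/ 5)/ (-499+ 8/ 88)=-13731/ 13720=-1.00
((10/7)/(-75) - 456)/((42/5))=-23941/441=-54.29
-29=-29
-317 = -317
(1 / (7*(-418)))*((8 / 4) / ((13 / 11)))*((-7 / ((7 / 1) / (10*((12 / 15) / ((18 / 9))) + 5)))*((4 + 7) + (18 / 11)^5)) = 1734219 / 14655641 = 0.12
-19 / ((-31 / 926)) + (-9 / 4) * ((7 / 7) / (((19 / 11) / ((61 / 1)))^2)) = -100211503 / 44764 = -2238.66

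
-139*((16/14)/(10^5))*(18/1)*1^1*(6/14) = -3753/306250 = -0.01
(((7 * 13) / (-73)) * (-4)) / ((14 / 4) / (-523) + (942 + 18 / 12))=190372 / 36021631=0.01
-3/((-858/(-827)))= -827/286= -2.89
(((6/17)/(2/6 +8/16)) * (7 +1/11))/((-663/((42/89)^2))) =-127008/125904295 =-0.00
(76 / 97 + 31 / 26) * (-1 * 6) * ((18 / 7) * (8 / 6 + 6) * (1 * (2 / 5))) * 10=-7893072 / 8827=-894.20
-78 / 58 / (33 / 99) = -117 / 29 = -4.03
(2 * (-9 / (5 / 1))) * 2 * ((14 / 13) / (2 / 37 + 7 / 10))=-4144 / 403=-10.28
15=15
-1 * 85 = -85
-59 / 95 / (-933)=59 / 88635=0.00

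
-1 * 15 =-15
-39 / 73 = -0.53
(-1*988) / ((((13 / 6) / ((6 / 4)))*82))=-342 / 41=-8.34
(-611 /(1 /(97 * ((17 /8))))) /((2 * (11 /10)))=-5037695 /88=-57246.53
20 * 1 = 20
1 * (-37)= -37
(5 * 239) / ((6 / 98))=58555 / 3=19518.33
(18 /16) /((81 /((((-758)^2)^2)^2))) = 13622714598418483461152 /9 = 1513634955379831495683.56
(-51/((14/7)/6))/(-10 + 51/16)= 2448/109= 22.46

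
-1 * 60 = -60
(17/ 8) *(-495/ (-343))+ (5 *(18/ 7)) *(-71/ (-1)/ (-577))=2350575/ 1583288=1.48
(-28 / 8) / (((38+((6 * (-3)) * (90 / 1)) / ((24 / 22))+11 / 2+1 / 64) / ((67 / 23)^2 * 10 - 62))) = 2708608 / 48802895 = 0.06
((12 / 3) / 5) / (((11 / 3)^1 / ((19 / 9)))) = 76 / 165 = 0.46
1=1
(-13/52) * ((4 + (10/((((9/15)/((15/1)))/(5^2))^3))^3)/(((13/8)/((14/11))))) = -407453626394271850585937500112/143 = -2849326058701201752349213000.00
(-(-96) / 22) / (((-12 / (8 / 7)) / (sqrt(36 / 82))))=-96 * sqrt(82) / 3157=-0.28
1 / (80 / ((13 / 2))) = 13 / 160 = 0.08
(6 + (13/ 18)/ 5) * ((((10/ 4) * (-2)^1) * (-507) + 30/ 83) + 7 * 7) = 59309803/ 3735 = 15879.47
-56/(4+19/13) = -728/71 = -10.25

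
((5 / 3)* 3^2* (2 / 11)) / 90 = 1 / 33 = 0.03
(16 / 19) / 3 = 16 / 57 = 0.28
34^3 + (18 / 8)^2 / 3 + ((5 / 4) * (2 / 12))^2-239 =39066.73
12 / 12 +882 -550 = 333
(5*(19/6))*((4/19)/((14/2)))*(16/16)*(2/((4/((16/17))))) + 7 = 7.22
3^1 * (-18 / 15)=-3.60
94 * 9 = 846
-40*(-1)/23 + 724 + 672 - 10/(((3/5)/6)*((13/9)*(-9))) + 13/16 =6727471/4784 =1406.24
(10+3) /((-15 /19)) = -247 /15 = -16.47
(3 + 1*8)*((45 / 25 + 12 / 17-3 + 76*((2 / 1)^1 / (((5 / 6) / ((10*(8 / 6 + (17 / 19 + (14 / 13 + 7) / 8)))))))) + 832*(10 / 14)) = 552995498 / 7735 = 71492.63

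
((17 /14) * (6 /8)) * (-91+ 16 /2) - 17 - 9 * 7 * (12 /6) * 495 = -3497905 /56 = -62462.59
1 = 1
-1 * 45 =-45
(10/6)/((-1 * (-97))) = 5/291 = 0.02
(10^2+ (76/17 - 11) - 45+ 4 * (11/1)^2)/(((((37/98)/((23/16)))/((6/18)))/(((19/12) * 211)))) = 10224557609/45288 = 225767.48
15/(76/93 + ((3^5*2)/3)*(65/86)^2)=5158710/32107973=0.16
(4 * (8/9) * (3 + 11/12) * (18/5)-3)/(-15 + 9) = -707/90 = -7.86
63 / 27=2.33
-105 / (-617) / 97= 105 / 59849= 0.00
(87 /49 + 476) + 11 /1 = 23950 /49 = 488.78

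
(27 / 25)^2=729 / 625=1.17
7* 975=6825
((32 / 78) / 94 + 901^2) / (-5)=-1488031241 / 9165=-162360.20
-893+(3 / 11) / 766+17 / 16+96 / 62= -1860599085 / 2089648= -890.39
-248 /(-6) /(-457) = -124 /1371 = -0.09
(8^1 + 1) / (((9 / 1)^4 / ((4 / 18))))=2 / 6561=0.00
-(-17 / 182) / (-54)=-17 / 9828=-0.00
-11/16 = -0.69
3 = 3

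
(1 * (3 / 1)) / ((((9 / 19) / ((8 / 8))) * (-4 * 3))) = -19 / 36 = -0.53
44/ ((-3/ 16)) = -704/ 3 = -234.67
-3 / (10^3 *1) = -3 / 1000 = -0.00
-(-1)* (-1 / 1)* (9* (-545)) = 4905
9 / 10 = 0.90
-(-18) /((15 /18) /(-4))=-432 /5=-86.40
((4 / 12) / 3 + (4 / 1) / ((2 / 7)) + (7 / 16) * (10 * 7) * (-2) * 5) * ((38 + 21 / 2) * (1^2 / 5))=-1020149 / 360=-2833.75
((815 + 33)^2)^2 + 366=517110563182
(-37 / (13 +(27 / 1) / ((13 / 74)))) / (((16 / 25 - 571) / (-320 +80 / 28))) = -8898500 / 72098257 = -0.12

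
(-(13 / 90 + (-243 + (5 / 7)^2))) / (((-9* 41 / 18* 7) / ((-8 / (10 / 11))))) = 47024692 / 3164175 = 14.86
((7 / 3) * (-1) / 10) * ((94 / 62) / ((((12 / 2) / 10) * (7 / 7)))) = -329 / 558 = -0.59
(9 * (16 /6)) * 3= 72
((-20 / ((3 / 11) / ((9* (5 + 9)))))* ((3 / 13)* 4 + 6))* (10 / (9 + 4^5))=-619.26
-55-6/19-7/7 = -1070/19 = -56.32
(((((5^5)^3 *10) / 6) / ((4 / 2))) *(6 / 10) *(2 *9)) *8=2197265625000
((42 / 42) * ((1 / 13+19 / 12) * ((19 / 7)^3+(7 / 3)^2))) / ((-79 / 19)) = -27606107 / 2717442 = -10.16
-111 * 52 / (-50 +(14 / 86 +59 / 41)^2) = 121.68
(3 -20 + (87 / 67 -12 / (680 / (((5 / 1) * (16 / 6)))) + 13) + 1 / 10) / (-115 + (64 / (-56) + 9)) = 226177 / 8542500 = 0.03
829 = 829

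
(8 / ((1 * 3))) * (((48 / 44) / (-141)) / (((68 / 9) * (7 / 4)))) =-96 / 61523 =-0.00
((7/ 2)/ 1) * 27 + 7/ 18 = 854/ 9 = 94.89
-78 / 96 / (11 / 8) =-13 / 22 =-0.59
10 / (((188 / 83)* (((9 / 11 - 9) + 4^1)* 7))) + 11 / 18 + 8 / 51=2858045 / 4631004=0.62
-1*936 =-936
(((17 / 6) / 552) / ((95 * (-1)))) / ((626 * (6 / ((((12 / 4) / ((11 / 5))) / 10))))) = -0.00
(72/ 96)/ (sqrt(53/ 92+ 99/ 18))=3 * sqrt(12857)/ 1118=0.30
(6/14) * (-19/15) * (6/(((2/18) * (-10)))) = 513/175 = 2.93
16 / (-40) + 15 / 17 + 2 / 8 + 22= 7729 / 340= 22.73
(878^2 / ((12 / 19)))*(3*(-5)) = -18308495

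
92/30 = 3.07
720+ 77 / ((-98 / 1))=10069 / 14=719.21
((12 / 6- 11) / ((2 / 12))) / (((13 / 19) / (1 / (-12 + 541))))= -1026 / 6877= -0.15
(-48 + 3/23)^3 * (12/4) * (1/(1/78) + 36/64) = -5032902178071/194672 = -25853241.24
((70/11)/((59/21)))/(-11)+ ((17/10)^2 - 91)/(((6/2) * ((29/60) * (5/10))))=-126016608/1035155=-121.74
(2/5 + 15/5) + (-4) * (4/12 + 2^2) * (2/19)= 449/285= 1.58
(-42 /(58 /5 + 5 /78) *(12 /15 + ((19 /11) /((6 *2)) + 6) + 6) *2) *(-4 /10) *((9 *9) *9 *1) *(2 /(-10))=-6800808924 /1250975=-5436.41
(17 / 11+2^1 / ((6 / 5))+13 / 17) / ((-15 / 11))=-2231 / 765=-2.92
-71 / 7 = -10.14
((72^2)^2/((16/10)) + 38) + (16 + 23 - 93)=16796144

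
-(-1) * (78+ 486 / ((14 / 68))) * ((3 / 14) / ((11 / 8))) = 204840 / 539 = 380.04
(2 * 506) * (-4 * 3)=-12144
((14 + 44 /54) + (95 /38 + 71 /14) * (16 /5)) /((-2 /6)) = -36896 /315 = -117.13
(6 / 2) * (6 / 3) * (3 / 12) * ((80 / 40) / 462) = 1 / 154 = 0.01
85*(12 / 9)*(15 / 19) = 1700 / 19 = 89.47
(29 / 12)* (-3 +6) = 29 / 4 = 7.25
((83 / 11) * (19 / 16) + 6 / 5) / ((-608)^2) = 8941 / 325304320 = 0.00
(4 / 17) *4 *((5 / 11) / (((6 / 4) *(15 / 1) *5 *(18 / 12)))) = 0.00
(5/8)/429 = 0.00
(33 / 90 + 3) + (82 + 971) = 31691 / 30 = 1056.37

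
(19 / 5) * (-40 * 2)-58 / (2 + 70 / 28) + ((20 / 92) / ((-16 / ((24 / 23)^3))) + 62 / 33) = -8727549106 / 27704259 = -315.03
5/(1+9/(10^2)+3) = 500/409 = 1.22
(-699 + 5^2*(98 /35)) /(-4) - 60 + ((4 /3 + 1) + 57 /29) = 101.55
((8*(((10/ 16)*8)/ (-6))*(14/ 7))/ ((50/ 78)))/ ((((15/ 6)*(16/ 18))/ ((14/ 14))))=-234/ 25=-9.36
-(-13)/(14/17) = 221/14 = 15.79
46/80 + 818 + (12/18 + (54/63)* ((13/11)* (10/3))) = 7600993/9240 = 822.62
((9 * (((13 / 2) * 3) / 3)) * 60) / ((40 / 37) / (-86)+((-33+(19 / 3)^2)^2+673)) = 452337210 / 93245299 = 4.85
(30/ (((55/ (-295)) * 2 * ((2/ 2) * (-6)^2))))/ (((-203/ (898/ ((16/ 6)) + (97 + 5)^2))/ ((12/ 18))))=78.83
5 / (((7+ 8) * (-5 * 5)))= -0.01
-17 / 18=-0.94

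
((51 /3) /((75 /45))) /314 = 51 /1570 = 0.03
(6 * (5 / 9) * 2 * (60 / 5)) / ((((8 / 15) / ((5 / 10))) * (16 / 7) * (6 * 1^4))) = 175 / 32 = 5.47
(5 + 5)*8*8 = 640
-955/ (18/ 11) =-10505/ 18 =-583.61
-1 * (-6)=6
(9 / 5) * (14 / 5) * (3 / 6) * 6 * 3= 45.36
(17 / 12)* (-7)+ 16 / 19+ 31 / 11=-15691 / 2508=-6.26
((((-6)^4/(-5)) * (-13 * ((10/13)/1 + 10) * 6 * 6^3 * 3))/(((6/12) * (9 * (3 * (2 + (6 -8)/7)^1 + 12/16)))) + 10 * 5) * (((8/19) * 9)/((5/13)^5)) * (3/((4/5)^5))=21931679915.92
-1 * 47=-47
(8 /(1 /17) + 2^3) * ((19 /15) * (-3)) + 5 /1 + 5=-2686 /5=-537.20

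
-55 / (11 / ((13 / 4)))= -65 / 4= -16.25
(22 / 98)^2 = 121 / 2401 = 0.05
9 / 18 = 0.50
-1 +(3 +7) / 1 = 9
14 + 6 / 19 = 272 / 19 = 14.32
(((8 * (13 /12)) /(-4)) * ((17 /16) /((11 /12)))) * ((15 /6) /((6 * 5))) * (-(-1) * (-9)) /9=221 /1056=0.21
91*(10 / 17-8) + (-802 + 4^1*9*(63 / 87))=-1450.40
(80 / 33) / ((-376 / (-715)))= 650 / 141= 4.61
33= 33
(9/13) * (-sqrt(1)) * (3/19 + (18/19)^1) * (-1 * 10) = 1890/247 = 7.65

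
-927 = -927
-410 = -410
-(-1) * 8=8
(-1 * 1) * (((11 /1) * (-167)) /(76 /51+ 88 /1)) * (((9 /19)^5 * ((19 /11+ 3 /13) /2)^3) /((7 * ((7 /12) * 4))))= 3017521998000 /107292912967669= 0.03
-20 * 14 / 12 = -70 / 3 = -23.33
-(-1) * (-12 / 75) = -4 / 25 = -0.16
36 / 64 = 9 / 16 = 0.56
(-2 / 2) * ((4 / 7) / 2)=-2 / 7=-0.29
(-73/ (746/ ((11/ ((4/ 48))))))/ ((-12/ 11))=8833/ 746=11.84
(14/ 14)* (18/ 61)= 18/ 61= 0.30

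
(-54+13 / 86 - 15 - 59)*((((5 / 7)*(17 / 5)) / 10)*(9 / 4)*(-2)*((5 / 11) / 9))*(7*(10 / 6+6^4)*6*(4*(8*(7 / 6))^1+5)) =30804277355 / 1892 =16281330.53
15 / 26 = 0.58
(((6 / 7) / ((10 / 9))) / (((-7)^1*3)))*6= -54 / 245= -0.22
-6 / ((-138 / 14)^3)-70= -7664524 / 109503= -69.99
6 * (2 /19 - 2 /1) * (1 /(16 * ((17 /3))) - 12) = 136.30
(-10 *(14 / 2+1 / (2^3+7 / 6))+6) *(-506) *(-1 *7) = -230552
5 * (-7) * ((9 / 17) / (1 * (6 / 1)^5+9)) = -7 / 2941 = -0.00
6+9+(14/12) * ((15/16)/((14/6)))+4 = 623/32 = 19.47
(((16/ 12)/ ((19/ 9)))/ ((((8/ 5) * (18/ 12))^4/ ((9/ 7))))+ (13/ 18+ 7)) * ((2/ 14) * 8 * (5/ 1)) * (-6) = -2967295/ 11172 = -265.60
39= 39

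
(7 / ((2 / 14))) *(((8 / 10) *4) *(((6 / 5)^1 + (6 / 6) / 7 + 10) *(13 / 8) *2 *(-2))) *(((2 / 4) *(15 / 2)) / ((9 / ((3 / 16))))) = -36127 / 40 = -903.18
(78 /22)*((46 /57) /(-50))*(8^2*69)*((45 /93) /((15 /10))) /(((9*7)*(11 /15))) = -880256 /498883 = -1.76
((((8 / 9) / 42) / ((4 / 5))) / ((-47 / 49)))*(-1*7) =245 / 1269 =0.19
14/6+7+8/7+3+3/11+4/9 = 9836/693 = 14.19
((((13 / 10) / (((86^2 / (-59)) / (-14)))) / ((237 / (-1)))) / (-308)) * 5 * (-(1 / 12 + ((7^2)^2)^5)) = -734408019003220857971 / 925505856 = -793520661422.18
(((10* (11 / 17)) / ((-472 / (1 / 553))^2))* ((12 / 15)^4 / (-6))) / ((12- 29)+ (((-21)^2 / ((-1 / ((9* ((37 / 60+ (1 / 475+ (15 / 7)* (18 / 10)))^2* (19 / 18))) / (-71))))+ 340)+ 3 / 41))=-389375360 / 90395567847663077450619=-0.00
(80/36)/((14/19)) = 190/63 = 3.02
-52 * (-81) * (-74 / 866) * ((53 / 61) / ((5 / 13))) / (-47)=107376516 / 6207055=17.30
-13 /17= -0.76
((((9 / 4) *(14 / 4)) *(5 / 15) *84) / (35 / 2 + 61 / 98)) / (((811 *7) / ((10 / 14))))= 735 / 480112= 0.00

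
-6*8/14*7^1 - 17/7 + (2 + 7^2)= 172/7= 24.57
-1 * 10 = -10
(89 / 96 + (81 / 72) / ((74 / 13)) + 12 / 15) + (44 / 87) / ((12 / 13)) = 3820481 / 1545120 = 2.47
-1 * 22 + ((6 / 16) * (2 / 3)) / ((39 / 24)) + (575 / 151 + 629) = 1199318 / 1963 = 610.96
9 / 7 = 1.29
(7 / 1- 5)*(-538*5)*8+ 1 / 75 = -3227999 / 75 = -43039.99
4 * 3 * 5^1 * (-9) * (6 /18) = -180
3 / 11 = 0.27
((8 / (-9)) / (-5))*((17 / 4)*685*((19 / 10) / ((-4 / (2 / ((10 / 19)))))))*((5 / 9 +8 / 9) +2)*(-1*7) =22524.31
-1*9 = -9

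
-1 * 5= -5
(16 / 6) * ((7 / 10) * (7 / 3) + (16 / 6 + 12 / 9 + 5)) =1276 / 45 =28.36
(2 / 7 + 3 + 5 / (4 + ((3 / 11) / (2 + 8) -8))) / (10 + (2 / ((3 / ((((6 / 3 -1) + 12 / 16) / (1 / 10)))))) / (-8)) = 148824 / 627095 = 0.24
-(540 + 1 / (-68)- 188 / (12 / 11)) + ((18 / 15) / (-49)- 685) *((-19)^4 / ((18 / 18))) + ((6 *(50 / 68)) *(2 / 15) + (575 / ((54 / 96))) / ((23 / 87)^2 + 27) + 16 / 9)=-685653365317243901 / 7680376620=-89273404.06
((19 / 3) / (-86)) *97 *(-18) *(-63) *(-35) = 12191445 / 43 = 283521.98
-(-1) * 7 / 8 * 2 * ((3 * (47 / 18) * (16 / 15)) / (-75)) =-658 / 3375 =-0.19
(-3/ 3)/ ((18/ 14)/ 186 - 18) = 434/ 7809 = 0.06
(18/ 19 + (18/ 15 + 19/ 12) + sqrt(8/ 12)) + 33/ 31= sqrt(6)/ 3 + 169463/ 35340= 5.61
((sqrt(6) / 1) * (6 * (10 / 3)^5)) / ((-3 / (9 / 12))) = -50000 * sqrt(6) / 81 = -1512.03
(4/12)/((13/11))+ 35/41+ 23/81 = 61291/43173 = 1.42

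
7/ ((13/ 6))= 42/ 13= 3.23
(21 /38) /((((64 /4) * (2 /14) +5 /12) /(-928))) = -189.77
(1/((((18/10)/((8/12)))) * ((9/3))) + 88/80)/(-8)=-991/6480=-0.15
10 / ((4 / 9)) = 45 / 2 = 22.50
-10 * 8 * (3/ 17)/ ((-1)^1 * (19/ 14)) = 3360/ 323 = 10.40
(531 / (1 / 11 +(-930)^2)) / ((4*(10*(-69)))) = -1947 / 8752788920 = -0.00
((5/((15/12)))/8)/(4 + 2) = 1/12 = 0.08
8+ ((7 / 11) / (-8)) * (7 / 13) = 9103 / 1144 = 7.96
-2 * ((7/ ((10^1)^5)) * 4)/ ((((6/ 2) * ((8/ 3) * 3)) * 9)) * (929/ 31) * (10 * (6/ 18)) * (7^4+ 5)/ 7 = -372529/ 4185000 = -0.09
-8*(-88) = 704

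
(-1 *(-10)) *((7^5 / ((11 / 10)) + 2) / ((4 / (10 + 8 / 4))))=5042760 / 11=458432.73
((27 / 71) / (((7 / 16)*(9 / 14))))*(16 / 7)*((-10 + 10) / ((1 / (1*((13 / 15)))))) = 0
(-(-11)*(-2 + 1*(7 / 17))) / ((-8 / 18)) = 2673 / 68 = 39.31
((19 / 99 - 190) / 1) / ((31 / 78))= -488566 / 1023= -477.58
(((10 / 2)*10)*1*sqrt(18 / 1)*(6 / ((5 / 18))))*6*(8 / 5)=31104*sqrt(2)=43987.70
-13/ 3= -4.33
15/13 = 1.15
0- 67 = -67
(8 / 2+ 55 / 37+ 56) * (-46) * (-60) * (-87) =-546273000 / 37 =-14764135.14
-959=-959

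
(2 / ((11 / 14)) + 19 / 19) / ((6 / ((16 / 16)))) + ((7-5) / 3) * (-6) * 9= -779 / 22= -35.41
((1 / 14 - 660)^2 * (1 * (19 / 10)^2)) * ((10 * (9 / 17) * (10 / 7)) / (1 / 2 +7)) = 92443928043 / 58310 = 1585387.21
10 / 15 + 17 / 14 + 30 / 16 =631 / 168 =3.76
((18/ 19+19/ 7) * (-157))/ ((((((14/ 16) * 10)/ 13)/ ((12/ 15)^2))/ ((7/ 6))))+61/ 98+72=-394588591/ 698250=-565.11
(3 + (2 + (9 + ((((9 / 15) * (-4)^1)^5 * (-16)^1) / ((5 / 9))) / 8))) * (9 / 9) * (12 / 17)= 56372712 / 265625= 212.23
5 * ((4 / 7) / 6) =10 / 21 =0.48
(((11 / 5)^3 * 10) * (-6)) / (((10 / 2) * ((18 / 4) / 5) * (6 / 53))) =-282172 / 225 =-1254.10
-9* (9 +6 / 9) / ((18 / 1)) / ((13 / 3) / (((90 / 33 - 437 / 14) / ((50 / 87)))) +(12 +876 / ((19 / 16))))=-0.01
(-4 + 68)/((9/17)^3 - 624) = -314432/3064983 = -0.10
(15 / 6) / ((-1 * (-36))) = 0.07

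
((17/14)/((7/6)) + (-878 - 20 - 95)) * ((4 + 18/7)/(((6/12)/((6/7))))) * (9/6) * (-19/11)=764669592/26411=28952.69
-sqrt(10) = -3.16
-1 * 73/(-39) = 73/39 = 1.87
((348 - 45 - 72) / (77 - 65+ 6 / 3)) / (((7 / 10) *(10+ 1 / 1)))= 2.14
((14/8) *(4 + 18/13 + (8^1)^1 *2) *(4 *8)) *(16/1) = 249088/13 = 19160.62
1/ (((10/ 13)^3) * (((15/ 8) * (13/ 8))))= 1352/ 1875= 0.72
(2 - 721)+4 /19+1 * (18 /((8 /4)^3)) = -54457 /76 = -716.54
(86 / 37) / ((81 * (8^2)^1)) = 43 / 95904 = 0.00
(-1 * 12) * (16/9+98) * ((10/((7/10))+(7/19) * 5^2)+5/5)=-3900912/133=-29330.17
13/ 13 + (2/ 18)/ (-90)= 809/ 810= 1.00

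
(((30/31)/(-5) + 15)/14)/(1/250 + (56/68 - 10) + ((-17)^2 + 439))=325125/220979563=0.00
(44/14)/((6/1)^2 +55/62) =1364/16009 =0.09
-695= -695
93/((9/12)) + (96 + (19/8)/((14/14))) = 1779/8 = 222.38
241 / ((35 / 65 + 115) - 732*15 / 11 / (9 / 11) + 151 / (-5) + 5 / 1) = -15665 / 73428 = -0.21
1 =1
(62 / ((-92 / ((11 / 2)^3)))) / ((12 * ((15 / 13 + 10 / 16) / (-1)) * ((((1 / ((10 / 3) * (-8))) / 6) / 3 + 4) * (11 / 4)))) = 780208 / 1633069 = 0.48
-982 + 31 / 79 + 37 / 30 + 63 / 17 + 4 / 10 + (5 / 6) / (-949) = -6221310012 / 6372535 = -976.27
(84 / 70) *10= 12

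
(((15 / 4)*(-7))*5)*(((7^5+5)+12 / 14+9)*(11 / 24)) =-32382075 / 32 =-1011939.84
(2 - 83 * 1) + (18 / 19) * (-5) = -1629 / 19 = -85.74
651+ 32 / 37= 24119 / 37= 651.86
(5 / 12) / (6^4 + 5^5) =5 / 53052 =0.00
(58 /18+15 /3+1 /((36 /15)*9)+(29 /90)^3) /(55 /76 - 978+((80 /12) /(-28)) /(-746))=-300240563651 /35343148304250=-0.01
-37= -37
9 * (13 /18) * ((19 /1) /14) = 247 /28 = 8.82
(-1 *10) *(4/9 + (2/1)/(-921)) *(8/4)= -24440/2763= -8.85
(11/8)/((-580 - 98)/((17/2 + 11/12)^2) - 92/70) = -43505/283504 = -0.15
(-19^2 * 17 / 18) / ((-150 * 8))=6137 / 21600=0.28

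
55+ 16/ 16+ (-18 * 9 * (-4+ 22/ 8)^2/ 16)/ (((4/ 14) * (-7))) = 16361/ 256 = 63.91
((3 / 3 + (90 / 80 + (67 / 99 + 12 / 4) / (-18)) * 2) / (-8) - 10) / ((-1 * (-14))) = -0.74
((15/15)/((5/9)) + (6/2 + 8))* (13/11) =832/55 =15.13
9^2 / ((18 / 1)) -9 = -4.50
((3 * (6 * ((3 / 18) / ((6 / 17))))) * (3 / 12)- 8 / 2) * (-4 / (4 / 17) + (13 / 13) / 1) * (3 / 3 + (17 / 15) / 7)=244 / 7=34.86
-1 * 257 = -257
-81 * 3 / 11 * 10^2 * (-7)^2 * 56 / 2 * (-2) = 66679200 / 11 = 6061745.45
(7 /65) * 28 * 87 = 17052 /65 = 262.34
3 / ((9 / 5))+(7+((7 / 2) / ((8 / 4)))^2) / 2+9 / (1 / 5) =4963 / 96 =51.70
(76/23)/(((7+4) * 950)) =2/6325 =0.00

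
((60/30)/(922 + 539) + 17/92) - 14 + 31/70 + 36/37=-2158042963/174063540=-12.40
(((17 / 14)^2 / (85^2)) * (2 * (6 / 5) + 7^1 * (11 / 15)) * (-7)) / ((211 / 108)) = -1017 / 184625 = -0.01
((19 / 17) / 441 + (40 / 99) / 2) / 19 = 5623 / 522291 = 0.01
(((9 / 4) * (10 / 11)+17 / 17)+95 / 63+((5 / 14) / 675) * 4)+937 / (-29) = -16733669 / 602910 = -27.75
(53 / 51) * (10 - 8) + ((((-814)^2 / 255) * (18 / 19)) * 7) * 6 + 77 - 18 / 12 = 1002596887 / 9690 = 103467.17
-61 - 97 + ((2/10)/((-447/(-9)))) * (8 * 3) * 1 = -157.90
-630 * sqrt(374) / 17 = -716.68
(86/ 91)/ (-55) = -86/ 5005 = -0.02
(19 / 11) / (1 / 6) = 114 / 11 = 10.36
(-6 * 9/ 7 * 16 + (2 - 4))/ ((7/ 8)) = -7024/ 49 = -143.35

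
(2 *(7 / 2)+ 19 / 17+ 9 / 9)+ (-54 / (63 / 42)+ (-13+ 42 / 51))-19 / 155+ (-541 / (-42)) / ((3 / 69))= 28451099 / 110670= 257.08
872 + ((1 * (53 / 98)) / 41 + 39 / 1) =3660451 / 4018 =911.01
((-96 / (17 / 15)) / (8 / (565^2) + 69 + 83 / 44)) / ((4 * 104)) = -0.00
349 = 349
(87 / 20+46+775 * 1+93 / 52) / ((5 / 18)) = 967752 / 325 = 2977.70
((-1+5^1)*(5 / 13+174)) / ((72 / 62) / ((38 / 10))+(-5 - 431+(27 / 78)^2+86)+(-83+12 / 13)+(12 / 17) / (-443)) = -2091620055824 / 1294343341165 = -1.62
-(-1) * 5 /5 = 1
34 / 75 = 0.45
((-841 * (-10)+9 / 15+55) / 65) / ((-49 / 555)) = -361416 / 245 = -1475.17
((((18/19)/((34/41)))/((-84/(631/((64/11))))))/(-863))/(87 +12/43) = 12236983/624897278208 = 0.00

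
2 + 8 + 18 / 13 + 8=252 / 13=19.38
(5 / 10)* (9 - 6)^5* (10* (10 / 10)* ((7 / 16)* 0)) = 0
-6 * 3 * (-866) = 15588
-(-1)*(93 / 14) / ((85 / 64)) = 2976 / 595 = 5.00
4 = 4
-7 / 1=-7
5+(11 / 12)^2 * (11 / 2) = 2771 / 288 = 9.62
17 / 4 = 4.25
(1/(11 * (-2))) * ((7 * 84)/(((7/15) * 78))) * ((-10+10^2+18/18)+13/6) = -1505/22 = -68.41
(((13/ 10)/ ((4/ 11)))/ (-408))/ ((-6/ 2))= 143/ 48960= 0.00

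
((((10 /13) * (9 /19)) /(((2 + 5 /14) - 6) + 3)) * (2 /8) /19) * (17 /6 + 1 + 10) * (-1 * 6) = 2905 /4693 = 0.62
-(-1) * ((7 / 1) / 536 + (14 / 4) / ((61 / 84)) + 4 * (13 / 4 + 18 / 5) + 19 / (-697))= 32.21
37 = 37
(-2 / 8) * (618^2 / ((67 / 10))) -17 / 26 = -24826199 / 1742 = -14251.55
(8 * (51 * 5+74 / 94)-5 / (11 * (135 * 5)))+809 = 199285468 / 69795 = 2855.30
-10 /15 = -2 /3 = -0.67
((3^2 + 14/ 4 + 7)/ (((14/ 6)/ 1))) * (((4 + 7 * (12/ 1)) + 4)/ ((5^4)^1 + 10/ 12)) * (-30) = -193752/ 5257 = -36.86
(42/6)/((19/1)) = 7/19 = 0.37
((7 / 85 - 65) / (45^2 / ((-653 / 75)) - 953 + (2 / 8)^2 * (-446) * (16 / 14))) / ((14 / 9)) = 1801627 / 52557455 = 0.03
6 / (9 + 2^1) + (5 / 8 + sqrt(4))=279 / 88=3.17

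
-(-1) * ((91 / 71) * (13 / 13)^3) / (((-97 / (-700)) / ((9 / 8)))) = 143325 / 13774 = 10.41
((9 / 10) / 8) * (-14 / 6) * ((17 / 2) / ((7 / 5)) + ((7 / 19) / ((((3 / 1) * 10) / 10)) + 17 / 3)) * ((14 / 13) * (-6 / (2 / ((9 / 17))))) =357777 / 67184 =5.33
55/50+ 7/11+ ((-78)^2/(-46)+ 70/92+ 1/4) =-28493/220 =-129.51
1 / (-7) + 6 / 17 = 25 / 119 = 0.21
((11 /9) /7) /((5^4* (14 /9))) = 11 /61250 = 0.00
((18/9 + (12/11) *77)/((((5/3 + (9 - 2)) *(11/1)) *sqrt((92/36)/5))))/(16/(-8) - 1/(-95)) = -4085 *sqrt(115)/69069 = -0.63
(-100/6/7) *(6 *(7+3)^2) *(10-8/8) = -90000/7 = -12857.14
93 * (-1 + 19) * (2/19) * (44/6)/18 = 1364/19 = 71.79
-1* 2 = -2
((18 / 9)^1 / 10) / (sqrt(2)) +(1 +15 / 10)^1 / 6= sqrt(2) / 10 +5 / 12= 0.56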